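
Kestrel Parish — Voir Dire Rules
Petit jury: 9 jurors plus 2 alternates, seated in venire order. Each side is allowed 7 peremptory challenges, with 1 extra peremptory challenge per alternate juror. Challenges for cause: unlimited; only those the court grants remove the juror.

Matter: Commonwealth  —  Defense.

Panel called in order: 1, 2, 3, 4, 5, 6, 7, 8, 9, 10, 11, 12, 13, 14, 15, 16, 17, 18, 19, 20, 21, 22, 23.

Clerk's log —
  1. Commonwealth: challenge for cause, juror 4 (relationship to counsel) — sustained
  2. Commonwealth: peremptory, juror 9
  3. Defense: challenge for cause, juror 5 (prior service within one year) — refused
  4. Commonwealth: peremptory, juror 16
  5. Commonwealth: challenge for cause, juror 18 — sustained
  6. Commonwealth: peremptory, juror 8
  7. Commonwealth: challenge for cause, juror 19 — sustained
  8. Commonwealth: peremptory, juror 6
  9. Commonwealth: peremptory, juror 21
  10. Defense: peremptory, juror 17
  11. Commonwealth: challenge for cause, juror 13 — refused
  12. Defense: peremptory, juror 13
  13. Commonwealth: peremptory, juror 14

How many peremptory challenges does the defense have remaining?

7

Defense allotment: 7 base + 1 × 2 alternates = 9.
Defense peremptories used: #17, #13 — 2 (the for-cause on #5 doesn't count).
Remaining: 9 − 2 = 7.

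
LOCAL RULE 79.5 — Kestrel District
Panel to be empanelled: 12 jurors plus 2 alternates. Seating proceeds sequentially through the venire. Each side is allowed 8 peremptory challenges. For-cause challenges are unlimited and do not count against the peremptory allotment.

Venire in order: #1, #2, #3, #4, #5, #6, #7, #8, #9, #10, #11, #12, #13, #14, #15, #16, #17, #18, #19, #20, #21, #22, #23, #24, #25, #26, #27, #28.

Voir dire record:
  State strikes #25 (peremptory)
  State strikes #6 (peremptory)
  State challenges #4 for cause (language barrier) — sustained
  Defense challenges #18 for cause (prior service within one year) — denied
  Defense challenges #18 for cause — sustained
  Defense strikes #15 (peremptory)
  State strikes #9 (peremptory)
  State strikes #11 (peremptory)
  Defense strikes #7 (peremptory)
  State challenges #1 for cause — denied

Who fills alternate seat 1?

20

Removed: #4, #6, #7, #9, #11, #15, #18, #25. (#1 stays — for-cause denied.)
Seating in order: seats 1–12 → #1, #2, #3, #5, #8, #10, #12, #13, #14, #16, #17, #19; alternates → #20, #21.
So alternate 1 is #20.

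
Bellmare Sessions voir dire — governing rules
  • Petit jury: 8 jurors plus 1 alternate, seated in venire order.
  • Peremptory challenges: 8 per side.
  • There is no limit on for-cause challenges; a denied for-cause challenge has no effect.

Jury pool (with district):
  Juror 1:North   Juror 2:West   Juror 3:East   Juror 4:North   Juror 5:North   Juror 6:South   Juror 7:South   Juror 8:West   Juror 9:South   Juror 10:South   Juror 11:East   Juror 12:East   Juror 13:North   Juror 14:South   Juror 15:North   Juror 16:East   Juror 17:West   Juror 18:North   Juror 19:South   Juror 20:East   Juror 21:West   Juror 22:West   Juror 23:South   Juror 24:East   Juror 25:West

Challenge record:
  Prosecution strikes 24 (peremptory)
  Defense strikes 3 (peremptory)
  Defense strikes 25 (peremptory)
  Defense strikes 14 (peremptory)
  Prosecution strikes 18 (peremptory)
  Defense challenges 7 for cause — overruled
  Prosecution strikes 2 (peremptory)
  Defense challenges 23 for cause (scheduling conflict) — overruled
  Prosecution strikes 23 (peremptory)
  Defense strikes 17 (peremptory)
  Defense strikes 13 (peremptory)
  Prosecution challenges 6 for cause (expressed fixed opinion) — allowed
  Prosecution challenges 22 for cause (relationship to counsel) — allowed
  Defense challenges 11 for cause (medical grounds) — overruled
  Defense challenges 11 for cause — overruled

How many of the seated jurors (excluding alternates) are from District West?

Removed: #2, #3, #6, #13, #14, #17, #18, #22, #23, #24, #25.
Seated jurors 1–8: #1, #4, #5, #7, #8, #9, #10, #11 (alternates #12 not counted).
Of those, in District West: #8 → 1.

1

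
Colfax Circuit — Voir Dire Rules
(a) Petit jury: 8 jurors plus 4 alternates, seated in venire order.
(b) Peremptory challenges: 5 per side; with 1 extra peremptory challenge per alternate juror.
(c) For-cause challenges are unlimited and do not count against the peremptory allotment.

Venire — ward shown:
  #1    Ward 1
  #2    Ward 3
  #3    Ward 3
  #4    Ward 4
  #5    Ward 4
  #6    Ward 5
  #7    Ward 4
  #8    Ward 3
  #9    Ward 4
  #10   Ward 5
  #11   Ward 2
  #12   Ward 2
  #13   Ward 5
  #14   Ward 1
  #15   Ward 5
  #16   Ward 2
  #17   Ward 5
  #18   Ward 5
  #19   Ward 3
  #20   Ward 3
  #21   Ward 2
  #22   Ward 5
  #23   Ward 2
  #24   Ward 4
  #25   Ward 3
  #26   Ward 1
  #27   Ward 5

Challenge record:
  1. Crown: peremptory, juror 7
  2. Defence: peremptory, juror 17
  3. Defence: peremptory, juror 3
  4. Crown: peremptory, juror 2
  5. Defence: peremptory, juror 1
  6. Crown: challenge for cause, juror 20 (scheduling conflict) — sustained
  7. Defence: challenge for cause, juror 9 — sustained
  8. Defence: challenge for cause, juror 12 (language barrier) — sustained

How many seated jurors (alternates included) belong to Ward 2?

Removed: #1, #2, #3, #7, #9, #12, #17, #20.
Seated (12 incl. alternates): #4, #5, #6, #8, #10, #11, #13, #14, #15, #16, #18, #19.
Of those, in Ward 2: #11, #16 → 2.

2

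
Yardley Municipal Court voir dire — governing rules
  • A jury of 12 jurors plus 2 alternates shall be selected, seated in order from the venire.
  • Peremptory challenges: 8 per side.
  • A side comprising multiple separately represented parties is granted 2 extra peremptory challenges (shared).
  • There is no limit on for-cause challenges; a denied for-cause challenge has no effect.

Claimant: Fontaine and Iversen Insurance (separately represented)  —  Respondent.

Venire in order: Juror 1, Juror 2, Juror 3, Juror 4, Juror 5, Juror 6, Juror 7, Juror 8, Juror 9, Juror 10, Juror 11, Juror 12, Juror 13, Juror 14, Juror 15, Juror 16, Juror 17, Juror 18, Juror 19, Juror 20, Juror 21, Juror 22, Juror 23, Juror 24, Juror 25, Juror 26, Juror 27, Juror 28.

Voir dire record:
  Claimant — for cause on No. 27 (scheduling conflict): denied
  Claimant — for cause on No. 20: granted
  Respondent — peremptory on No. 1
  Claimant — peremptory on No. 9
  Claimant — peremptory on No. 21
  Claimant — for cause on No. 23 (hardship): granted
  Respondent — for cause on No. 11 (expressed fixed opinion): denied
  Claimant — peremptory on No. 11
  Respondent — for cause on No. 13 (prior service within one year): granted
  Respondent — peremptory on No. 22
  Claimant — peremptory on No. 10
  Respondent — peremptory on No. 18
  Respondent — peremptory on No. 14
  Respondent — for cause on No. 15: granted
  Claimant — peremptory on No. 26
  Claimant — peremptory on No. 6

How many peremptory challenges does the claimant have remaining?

Claimant allotment: 8 base + 2 multi-party = 10.
Claimant peremptories used: #9, #21, #11, #10, #26, #6 — 6 (for-cause on #27, #20, #23 don't count).
Remaining: 10 − 6 = 4.

4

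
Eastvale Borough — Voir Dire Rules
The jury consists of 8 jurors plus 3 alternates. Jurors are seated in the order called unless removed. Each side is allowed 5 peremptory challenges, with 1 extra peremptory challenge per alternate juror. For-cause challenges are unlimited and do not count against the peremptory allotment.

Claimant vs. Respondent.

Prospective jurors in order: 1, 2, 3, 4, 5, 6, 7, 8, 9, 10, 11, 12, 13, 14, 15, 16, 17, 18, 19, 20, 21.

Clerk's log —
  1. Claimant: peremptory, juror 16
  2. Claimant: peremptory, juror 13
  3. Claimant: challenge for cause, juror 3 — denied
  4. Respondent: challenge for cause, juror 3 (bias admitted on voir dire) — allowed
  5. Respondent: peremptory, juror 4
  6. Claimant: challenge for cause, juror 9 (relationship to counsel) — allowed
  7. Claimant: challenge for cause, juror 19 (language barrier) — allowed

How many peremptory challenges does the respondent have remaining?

Respondent allotment: 5 base + 1 × 3 alternates = 8.
Respondent peremptories used: #4 — 1 (the for-cause on #3 doesn't count).
Remaining: 8 − 1 = 7.

7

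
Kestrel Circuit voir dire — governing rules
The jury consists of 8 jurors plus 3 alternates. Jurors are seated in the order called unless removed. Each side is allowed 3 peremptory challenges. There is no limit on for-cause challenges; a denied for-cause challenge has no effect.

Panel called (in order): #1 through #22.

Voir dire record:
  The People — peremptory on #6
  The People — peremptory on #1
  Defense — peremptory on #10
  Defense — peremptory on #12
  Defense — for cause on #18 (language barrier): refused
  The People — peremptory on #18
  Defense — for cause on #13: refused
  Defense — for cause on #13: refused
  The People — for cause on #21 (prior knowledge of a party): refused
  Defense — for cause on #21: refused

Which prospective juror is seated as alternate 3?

15

Removed: #1, #6, #10, #12, #18. (#13, #21 stay — for-cause denied.)
Seating in order: seats 1–8 → #2, #3, #4, #5, #7, #8, #9, #11; alternates → #13, #14, #15.
So alternate 3 is #15.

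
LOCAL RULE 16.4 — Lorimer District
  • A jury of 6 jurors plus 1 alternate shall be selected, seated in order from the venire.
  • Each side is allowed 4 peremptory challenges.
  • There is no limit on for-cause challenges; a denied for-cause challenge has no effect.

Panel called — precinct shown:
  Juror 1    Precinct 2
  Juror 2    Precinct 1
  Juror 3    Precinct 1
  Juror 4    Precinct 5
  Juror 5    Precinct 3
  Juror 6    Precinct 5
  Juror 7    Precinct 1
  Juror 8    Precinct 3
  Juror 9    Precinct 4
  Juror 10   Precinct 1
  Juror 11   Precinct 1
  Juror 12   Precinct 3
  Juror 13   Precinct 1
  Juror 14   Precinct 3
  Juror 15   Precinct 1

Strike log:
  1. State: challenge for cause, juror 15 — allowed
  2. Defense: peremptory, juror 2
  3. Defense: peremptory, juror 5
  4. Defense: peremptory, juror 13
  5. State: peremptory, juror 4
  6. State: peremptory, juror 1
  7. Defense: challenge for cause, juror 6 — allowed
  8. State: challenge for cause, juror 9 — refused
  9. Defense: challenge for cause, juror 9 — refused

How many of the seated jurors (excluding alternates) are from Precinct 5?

Removed: #1, #2, #4, #5, #6, #13, #15.
Seated jurors 1–6: #3, #7, #8, #9, #10, #11 (alternates #12 not counted).
None of those are in Precinct 5 → 0.

0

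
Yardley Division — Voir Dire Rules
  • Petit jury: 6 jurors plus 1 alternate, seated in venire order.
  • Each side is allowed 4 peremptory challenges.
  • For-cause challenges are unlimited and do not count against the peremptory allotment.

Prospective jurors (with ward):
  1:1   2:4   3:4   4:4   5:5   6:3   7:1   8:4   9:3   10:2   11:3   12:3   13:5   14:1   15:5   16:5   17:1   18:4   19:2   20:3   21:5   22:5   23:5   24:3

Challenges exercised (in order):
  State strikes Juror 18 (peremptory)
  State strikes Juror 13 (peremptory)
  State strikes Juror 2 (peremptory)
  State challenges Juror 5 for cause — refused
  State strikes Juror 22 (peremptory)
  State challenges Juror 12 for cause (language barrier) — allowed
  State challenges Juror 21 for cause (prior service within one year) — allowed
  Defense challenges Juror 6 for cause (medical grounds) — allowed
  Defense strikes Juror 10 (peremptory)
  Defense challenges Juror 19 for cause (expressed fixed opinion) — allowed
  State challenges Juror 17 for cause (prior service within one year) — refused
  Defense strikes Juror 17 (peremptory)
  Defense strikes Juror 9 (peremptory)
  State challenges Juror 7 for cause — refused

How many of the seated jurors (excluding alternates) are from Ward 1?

Removed: #2, #6, #9, #10, #12, #13, #17, #18, #19, #21, #22.
Seated jurors 1–6: #1, #3, #4, #5, #7, #8 (alternates #11 not counted).
Of those, in Ward 1: #1, #7 → 2.

2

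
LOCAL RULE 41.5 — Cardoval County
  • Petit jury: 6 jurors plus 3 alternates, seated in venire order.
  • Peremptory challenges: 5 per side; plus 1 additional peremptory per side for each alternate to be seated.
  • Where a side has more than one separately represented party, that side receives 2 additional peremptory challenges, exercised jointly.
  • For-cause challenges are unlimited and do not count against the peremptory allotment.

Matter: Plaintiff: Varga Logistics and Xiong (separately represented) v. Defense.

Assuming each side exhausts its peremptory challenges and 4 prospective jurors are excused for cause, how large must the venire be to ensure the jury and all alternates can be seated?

Seats to fill: 6 + 3 alternates = 9.
Peremptories — Plaintiff: 5 + 1×3 + 2 = 10; Defense: 5 + 1×3 = 8; total 18.
For-cause removals: 4.
Minimum venire: 9 + 18 + 4 = 31.

31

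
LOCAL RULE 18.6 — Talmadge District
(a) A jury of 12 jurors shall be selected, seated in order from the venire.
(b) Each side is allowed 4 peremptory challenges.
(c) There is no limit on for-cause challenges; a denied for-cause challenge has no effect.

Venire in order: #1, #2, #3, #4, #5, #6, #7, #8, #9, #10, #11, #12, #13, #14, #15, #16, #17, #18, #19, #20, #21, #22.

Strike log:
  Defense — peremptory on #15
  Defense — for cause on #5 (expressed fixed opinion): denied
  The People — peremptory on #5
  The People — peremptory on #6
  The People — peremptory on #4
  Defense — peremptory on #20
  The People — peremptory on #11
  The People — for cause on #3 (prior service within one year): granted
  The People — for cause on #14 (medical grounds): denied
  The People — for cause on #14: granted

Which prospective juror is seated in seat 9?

16

Removed: #3, #4, #5, #6, #11, #14, #15, #20.
Seating in order: seats 1–12 → #1, #2, #7, #8, #9, #10, #12, #13, #16, #17, #18, #19.
So seat 9 is #16.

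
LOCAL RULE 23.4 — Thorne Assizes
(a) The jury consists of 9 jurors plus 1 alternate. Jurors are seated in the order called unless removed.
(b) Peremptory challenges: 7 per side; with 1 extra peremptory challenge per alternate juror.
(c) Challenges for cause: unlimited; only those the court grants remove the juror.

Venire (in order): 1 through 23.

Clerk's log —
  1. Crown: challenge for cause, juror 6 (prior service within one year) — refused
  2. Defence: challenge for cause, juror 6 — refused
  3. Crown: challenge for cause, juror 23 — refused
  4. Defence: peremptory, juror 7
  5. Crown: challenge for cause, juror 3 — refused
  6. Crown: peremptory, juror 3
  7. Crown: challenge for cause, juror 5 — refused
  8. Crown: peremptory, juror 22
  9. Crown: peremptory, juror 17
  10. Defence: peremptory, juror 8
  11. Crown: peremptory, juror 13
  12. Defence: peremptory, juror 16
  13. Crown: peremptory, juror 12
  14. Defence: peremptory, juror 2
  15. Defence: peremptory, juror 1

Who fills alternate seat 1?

Removed: #1, #2, #3, #7, #8, #12, #13, #16, #17, #22. (#5, #6, #23 stay — for-cause denied.)
Seating in order: seats 1–9 → #4, #5, #6, #9, #10, #11, #14, #15, #18; alternates → #19.
So alternate 1 is #19.

19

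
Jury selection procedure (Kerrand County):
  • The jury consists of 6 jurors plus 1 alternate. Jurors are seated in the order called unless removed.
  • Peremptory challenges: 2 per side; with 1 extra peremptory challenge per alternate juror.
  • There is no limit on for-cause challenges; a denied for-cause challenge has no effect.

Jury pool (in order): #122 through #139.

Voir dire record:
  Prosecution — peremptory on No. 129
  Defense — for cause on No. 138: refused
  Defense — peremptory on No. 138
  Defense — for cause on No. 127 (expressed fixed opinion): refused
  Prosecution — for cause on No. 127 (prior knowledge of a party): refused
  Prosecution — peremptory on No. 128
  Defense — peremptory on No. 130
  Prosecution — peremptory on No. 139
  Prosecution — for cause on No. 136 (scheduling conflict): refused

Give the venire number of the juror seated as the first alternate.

131

Removed: #128, #129, #130, #138, #139. (#127, #136 stay — for-cause denied.)
Seating in order: seats 1–6 → #122, #123, #124, #125, #126, #127; alternates → #131.
So alternate 1 is #131.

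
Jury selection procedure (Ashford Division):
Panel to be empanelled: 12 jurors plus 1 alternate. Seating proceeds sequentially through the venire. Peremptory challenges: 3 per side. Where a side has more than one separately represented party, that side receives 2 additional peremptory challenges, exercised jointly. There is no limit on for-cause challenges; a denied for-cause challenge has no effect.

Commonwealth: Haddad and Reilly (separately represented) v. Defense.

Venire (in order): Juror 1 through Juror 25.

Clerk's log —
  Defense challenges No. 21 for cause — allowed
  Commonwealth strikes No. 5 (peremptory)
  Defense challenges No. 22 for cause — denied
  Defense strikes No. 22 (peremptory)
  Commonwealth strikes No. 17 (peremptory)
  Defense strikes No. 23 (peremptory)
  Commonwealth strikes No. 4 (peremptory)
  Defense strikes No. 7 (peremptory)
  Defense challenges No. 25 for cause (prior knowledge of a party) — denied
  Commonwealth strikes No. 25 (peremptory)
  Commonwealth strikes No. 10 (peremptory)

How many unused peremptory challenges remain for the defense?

Defense allotment: 3.
Defense peremptories used: #22, #23, #7 — 3 (for-cause on #21, #22, #25 don't count).
Remaining: 3 − 3 = 0.

0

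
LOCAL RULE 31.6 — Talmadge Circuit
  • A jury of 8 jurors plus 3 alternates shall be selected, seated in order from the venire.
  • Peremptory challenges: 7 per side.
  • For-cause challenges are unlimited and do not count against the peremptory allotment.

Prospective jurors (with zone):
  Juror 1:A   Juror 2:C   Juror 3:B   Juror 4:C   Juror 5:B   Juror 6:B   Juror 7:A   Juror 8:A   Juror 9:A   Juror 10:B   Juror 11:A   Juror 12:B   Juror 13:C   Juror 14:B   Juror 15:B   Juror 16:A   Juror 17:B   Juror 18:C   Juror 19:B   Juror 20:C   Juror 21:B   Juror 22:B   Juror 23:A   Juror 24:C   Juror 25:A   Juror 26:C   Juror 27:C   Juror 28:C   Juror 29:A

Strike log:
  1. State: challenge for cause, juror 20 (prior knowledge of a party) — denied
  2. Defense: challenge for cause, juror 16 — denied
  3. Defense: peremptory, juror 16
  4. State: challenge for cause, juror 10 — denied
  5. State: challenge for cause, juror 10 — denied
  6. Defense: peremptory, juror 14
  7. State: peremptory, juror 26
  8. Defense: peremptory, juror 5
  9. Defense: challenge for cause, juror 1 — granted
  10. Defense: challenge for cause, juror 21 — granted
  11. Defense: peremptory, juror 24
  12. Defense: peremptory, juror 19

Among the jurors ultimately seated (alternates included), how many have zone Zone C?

3

Removed: #1, #5, #14, #16, #19, #21, #24, #26.
Seated (11 incl. alternates): #2, #3, #4, #6, #7, #8, #9, #10, #11, #12, #13.
Of those, in Zone C: #2, #4, #13 → 3.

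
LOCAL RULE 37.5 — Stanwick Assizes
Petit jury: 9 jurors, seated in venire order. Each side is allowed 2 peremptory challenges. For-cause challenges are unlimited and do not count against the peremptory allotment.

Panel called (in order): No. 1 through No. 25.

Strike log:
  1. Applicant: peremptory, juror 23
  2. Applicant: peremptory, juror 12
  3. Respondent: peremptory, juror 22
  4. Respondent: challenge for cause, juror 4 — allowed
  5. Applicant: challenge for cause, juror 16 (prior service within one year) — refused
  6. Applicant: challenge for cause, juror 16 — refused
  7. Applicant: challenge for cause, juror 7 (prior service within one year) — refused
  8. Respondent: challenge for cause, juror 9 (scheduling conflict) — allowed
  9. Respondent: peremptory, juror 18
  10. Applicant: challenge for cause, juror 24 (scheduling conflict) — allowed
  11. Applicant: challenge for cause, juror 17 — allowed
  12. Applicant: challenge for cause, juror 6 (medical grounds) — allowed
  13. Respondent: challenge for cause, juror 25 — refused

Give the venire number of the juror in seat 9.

Removed: #4, #6, #9, #12, #17, #18, #22, #23, #24. (#7, #16, #25 stay — for-cause denied.)
Seating in order: seats 1–9 → #1, #2, #3, #5, #7, #8, #10, #11, #13.
So seat 9 is #13.

13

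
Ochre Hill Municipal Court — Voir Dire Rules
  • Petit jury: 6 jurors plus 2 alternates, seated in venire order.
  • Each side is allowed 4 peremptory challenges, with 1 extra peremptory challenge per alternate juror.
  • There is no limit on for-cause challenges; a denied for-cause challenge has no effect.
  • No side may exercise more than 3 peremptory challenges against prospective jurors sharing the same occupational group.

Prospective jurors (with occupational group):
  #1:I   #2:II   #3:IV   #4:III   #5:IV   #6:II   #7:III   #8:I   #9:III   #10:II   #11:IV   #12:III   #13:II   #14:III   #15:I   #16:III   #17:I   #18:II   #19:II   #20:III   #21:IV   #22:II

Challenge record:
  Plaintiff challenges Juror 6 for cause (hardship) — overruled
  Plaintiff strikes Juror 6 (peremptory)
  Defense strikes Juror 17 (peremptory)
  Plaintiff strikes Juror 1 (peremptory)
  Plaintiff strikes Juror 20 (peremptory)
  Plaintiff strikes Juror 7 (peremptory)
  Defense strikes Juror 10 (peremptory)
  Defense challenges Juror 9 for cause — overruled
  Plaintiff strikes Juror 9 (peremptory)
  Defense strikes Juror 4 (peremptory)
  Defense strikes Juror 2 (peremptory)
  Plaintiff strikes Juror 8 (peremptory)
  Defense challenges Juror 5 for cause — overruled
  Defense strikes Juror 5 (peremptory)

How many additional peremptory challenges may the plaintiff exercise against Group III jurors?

Plaintiff peremptories so far: #6, #1, #20, #7, #9, #8 — 6 of 6 used, 0 left overall.
Against Group III: #20, #7, #9 — 3 used; per-group cap 3 leaves 0.
Binding limit: min(0, 0) = 0.

0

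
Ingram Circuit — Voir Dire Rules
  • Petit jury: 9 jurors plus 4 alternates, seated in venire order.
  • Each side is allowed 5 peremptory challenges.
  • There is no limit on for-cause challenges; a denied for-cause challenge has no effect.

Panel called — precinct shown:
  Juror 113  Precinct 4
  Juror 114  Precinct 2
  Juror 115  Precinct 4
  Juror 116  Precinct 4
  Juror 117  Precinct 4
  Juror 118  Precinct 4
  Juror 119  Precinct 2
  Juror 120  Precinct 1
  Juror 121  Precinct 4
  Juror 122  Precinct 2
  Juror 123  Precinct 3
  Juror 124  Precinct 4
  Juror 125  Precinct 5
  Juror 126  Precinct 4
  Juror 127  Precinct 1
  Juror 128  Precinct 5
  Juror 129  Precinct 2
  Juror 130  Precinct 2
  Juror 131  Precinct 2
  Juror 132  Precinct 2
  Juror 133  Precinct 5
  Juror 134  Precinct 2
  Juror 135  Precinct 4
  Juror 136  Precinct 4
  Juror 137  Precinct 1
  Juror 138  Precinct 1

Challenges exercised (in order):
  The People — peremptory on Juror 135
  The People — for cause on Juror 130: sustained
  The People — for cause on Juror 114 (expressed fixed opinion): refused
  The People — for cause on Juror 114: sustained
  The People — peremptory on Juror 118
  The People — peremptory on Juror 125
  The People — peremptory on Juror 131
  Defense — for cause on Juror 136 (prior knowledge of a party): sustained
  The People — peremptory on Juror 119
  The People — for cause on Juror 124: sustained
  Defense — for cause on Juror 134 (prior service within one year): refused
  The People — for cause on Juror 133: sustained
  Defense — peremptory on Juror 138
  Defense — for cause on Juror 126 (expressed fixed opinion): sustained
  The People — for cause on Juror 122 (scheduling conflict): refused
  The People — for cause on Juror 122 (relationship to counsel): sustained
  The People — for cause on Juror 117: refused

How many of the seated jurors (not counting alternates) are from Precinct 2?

Removed: #114, #118, #119, #122, #124, #125, #126, #130, #131, #133, #135, #136, #138.
Seated jurors 1–9: #113, #115, #116, #117, #120, #121, #123, #127, #128 (alternates #129, #132, #134, #137 not counted).
None of those are in Precinct 2 → 0.

0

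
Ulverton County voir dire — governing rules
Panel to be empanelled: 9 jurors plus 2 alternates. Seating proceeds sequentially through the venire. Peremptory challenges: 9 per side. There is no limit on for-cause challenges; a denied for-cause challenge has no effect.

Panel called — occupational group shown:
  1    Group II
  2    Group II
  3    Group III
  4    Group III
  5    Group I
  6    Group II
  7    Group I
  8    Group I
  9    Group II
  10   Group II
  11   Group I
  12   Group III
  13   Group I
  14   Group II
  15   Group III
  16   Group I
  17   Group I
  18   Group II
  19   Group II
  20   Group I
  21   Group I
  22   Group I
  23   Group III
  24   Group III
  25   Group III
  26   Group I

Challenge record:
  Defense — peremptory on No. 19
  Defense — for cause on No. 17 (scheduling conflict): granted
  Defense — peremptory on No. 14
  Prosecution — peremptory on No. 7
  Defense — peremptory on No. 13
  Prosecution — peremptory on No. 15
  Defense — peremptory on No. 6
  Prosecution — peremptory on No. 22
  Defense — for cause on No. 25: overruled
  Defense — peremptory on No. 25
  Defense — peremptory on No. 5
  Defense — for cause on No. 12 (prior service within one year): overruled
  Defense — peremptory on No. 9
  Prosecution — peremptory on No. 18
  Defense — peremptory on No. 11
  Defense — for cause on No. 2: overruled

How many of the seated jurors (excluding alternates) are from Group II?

3

Removed: #5, #6, #7, #9, #11, #13, #14, #15, #17, #18, #19, #22, #25.
Seated jurors 1–9: #1, #2, #3, #4, #8, #10, #12, #16, #20 (alternates #21, #23 not counted).
Of those, in Group II: #1, #2, #10 → 3.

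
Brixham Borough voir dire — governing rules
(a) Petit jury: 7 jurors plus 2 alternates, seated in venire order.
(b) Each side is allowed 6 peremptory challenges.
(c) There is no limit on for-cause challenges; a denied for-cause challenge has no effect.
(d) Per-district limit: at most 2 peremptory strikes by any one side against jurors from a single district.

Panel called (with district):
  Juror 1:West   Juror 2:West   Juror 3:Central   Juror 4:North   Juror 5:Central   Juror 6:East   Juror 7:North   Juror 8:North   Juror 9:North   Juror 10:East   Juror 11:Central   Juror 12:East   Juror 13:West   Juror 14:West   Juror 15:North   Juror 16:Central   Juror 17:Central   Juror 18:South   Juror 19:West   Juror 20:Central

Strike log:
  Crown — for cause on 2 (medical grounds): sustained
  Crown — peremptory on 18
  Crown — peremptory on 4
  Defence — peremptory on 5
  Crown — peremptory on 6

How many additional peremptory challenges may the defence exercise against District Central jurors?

1

Defence peremptories so far: #5 — 1 of 6 used, 5 left overall.
Against District Central: #5 — 1 used; per-district cap 2 leaves 1.
Binding limit: min(5, 1) = 1.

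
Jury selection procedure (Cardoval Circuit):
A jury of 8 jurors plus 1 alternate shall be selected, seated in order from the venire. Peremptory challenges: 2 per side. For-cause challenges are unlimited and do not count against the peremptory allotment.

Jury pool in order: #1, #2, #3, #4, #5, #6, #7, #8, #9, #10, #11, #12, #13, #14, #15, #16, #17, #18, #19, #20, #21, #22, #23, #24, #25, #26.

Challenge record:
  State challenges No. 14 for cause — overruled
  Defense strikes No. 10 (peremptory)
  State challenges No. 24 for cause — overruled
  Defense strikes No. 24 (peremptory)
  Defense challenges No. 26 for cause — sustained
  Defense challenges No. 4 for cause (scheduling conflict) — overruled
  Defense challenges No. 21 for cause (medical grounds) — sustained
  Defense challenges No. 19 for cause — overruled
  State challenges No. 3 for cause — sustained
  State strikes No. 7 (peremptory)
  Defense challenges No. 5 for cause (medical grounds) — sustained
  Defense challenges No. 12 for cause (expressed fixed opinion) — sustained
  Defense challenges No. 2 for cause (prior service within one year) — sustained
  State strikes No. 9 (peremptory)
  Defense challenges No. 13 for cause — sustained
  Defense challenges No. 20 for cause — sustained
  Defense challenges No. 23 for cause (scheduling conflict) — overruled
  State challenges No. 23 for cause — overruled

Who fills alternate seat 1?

Removed: #2, #3, #5, #7, #9, #10, #12, #13, #20, #21, #24, #26. (#4, #14, #19, #23 stay — for-cause denied.)
Seating in order: seats 1–8 → #1, #4, #6, #8, #11, #14, #15, #16; alternates → #17.
So alternate 1 is #17.

17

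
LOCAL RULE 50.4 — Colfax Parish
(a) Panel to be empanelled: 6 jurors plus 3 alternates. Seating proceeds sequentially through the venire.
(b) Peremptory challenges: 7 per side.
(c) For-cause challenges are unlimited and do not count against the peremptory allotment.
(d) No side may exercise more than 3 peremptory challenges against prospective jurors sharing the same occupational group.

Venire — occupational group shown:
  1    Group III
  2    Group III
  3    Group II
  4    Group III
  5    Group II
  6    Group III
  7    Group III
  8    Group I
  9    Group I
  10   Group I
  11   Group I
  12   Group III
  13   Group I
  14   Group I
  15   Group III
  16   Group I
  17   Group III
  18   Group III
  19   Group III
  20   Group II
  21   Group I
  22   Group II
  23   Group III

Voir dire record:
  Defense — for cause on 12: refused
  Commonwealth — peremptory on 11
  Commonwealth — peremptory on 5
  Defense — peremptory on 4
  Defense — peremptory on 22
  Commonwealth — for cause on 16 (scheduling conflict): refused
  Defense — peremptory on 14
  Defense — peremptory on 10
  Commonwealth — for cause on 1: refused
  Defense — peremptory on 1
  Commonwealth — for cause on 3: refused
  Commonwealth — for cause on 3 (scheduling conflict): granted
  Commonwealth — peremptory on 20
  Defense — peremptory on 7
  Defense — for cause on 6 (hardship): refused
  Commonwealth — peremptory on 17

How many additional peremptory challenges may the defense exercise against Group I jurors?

1

Defense peremptories so far: #4, #22, #14, #10, #1, #7 — 6 of 7 used, 1 left overall.
Against Group I: #14, #10 — 2 used; per-group cap 3 leaves 1.
Binding limit: min(1, 1) = 1.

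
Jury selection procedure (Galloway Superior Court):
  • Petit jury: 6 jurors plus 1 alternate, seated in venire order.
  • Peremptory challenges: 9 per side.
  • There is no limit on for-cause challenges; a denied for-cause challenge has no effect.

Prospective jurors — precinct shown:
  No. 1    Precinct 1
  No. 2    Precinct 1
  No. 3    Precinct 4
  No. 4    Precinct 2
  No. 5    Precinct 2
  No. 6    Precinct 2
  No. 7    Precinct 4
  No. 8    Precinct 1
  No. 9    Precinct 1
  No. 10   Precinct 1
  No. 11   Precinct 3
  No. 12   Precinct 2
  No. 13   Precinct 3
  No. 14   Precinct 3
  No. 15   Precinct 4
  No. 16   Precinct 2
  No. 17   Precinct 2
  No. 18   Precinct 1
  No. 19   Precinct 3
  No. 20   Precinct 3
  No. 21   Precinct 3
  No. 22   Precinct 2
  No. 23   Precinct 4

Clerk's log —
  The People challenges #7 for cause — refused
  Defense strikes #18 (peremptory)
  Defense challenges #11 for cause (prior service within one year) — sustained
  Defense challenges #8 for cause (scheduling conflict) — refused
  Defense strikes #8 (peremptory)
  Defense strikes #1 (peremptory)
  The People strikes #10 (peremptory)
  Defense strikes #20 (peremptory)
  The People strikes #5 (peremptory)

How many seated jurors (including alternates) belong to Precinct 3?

0

Removed: #1, #5, #8, #10, #11, #18, #20.
Seated (7 incl. alternates): #2, #3, #4, #6, #7, #9, #12.
None of those are in Precinct 3 → 0.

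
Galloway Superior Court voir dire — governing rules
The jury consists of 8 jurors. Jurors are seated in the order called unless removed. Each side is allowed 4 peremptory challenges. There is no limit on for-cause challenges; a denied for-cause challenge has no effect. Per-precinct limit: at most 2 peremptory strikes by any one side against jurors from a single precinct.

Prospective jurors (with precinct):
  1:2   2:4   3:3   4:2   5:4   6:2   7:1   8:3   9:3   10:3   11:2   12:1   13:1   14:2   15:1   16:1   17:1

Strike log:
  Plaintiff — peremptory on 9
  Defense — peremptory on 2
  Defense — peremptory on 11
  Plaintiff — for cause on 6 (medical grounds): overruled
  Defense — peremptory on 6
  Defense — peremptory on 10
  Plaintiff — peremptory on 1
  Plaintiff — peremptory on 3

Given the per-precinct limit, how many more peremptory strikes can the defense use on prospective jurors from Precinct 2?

0

Defense peremptories so far: #2, #11, #6, #10 — 4 of 4 used, 0 left overall.
Against Precinct 2: #11, #6 — 2 used; per-precinct cap 2 leaves 0.
Binding limit: min(0, 0) = 0.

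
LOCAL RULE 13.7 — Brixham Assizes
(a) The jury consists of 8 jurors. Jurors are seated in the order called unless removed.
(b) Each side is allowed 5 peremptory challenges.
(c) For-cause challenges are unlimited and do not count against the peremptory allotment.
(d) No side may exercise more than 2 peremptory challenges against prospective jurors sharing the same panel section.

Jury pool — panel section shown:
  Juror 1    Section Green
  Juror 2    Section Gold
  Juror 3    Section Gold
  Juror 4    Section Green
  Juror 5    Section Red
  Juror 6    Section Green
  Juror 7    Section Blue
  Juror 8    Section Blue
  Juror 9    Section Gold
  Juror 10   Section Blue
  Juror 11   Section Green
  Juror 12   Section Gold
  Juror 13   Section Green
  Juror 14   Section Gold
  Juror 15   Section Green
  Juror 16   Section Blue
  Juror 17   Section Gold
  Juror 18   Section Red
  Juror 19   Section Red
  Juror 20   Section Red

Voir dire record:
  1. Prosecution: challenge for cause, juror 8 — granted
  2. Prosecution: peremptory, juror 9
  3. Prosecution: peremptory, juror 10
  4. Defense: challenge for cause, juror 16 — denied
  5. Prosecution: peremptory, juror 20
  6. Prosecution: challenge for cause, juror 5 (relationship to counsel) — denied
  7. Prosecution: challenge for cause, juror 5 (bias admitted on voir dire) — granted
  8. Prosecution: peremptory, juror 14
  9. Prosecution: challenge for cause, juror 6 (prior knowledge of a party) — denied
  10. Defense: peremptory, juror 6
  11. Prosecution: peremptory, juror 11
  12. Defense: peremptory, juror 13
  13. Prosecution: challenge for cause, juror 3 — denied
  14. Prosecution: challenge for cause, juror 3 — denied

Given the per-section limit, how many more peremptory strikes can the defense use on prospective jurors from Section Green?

0

Defense peremptories so far: #6, #13 — 2 of 5 used, 3 left overall.
Against Section Green: #6, #13 — 2 used; per-section cap 2 leaves 0.
Binding limit: min(3, 0) = 0.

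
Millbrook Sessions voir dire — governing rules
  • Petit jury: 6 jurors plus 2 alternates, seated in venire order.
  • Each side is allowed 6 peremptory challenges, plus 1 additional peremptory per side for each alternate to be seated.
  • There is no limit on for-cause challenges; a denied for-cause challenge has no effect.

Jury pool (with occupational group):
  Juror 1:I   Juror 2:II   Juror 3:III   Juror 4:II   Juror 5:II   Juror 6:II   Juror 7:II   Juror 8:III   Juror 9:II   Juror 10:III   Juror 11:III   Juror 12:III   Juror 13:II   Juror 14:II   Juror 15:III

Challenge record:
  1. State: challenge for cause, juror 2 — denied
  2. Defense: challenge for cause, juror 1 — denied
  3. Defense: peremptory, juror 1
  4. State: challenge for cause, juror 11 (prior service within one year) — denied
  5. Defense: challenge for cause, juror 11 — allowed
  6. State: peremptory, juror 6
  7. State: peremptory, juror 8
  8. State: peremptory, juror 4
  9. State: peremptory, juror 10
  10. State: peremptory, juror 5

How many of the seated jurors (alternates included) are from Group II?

5

Removed: #1, #4, #5, #6, #8, #10, #11.
Seated (8 incl. alternates): #2, #3, #7, #9, #12, #13, #14, #15.
Of those, in Group II: #2, #7, #9, #13, #14 → 5.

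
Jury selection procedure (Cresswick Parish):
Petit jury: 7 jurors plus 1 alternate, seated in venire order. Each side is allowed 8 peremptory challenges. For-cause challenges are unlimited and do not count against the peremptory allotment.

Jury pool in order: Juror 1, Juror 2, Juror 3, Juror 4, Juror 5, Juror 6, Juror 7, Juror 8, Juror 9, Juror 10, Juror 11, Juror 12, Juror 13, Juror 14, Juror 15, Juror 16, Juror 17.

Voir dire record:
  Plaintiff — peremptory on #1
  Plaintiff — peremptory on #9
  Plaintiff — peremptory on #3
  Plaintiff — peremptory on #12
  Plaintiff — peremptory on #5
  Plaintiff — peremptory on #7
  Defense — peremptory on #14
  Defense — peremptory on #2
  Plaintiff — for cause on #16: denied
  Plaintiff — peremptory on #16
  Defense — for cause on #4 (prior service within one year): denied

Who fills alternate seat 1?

Removed: #1, #2, #3, #5, #7, #9, #12, #14, #16. (#4 stays — for-cause denied.)
Seating in order: seats 1–7 → #4, #6, #8, #10, #11, #13, #15; alternates → #17.
So alternate 1 is #17.

17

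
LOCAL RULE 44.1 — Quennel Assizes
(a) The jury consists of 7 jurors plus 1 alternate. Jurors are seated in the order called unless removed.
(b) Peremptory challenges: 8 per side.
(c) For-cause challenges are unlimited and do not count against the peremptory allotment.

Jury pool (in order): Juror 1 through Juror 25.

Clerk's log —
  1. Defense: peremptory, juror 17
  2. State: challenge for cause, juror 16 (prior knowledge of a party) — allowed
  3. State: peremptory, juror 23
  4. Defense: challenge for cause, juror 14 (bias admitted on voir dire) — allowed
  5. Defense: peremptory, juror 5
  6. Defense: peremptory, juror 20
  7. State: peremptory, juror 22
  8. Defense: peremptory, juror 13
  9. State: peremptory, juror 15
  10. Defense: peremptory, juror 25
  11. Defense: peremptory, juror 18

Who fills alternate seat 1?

9

Removed: #5, #13, #14, #15, #16, #17, #18, #20, #22, #23, #25.
Seating in order: seats 1–7 → #1, #2, #3, #4, #6, #7, #8; alternates → #9.
So alternate 1 is #9.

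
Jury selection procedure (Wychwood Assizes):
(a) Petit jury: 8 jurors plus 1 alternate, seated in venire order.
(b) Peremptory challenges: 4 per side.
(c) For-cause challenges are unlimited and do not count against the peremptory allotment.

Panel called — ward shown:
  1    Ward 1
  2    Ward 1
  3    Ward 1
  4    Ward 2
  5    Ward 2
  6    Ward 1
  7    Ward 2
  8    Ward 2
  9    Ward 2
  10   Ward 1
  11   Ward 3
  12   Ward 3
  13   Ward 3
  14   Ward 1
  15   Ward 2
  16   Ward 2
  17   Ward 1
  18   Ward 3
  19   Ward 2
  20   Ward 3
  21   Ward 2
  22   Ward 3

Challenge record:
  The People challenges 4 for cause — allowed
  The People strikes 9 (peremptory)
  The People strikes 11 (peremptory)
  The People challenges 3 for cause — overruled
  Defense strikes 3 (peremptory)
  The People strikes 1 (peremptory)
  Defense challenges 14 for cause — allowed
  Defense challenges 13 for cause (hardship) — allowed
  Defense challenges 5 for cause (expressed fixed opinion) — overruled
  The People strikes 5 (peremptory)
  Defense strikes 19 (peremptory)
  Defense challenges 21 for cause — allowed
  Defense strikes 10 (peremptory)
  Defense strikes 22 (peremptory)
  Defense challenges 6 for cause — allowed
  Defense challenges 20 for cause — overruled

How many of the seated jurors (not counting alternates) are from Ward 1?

2

Removed: #1, #3, #4, #5, #6, #9, #10, #11, #13, #14, #19, #21, #22.
Seated jurors 1–8: #2, #7, #8, #12, #15, #16, #17, #18 (alternates #20 not counted).
Of those, in Ward 1: #2, #17 → 2.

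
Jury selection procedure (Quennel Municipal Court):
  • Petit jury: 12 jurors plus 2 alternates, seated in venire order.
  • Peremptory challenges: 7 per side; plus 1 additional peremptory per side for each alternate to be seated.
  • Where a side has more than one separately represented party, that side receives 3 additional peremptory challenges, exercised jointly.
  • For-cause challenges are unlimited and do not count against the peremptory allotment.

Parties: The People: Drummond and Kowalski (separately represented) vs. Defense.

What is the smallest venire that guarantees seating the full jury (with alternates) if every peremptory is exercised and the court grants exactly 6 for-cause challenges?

41

Seats to fill: 12 + 2 alternates = 14.
Peremptories — The People: 7 + 1×2 + 3 = 12; Defense: 7 + 1×2 = 9; total 21.
For-cause removals: 6.
Minimum venire: 14 + 21 + 6 = 41.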